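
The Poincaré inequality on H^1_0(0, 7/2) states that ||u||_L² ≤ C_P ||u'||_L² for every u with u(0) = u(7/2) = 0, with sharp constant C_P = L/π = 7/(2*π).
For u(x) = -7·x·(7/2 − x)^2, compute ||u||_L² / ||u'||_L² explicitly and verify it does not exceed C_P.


||u||_L² / ||u'||_L² = sqrt(14)/4 < C_P = 7/(2*π).

u(x) = -7·x·(7/2 − x)^2, so u'(x) = -21*x^2 + 98*x - 343/4.
u(x) = -7·x·(7/2 − x)^2 vanishes at x = 0 and x = 7/2, so u ∈ H^1_0(0, 7/2). Differentiate via the product rule and integrate the resulting polynomials term by term.
  ∫_0^7/2 u² dx = ∫_0^7/2 (49*x^6 - 686*x^5 + 7203*x^4/2 - 16807*x^3/2 + 117649*x^2/16) dx. Term by term:
    ∫_0^7/2 49*x^6 dx = 5764801/128;  ∫_0^7/2 -686*x^5 dx = -40353607/192;  ∫_0^7/2 7203*x^4/2 dx = 121060821/320;
    ∫_0^7/2 -16807*x^3/2 dx = -40353607/128;  ∫_0^7/2 117649*x^2/16 dx = 40353607/384.
  Sum: 5764801/128 − 40353607/192 + 121060821/320 − 40353607/128 + 40353607/384 = 5764801/1920.
  ∫_0^7/2 (u')² dx = ∫_0^7/2 (441*x^4 - 4116*x^3 + 26411*x^2/2 - 16807*x + 117649/16) dx. Term by term:
    ∫_0^7/2 441*x^4 dx = 7411887/160;  ∫_0^7/2 -4116*x^3 dx = -2470629/16;  ∫_0^7/2 26411*x^2/2 dx = 9058973/48;
    ∫_0^7/2 -16807*x dx = -823543/8;  ∫_0^7/2 117649/16 dx = 823543/32.
  Sum: 7411887/160 − 2470629/16 + 9058973/48 − 823543/8 + 823543/32 = 823543/240.
∫_0^7/2 u² dx = 5764801/1920, so ||u||_L² = 2401*sqrt(30)/240.
∫_0^7/2 (u')² dx = 823543/240, so ||u'||_L² = 343*sqrt(105)/60.
Ratio ||u||_L² / ||u'||_L² = sqrt(14)/4.
Sharp Poincaré constant on H^1_0(0, 7/2) is C_P = L/π = 7/(2*π), achieved by sin(2*π/7·x).
A polynomial bump cannot attain the sharp Poincaré constant (only the first sine eigenfunction does), so the ratio is strictly less than C_P, consistent with ||u||_L² ≤ C_P ||u'||_L².


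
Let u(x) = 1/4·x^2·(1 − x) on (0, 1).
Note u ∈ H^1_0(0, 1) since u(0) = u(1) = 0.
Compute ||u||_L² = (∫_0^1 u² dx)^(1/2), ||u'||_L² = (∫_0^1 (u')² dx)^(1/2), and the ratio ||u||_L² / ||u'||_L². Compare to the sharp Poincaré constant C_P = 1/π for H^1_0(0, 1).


||u||_L² / ||u'||_L² = sqrt(14)/14 < C_P = 1/π.

u(x) = 1/4·x^2·(1 − x), so u'(x) = x*(2 - 3*x)/4.
u(x) = 1/4·x^2·(1 − x) vanishes at x = 0 and x = 1, so u ∈ H^1_0(0, 1). Differentiate via the product rule and integrate the resulting polynomials term by term.
  ∫_0^1 u² dx = ∫_0^1 (x^6/16 - x^5/8 + x^4/16) dx. Term by term:
    ∫_0^1 x^6/16 dx = 1/112;  ∫_0^1 -x^5/8 dx = -1/48;  ∫_0^1 x^4/16 dx = 1/80.
  Sum: 1/112 − 1/48 + 1/80 = 1/1680.
  ∫_0^1 (u')² dx = ∫_0^1 (9*x^4/16 - 3*x^3/4 + x^2/4) dx. Term by term:
    ∫_0^1 9*x^4/16 dx = 9/80;  ∫_0^1 -3*x^3/4 dx = -3/16;  ∫_0^1 x^2/4 dx = 1/12.
  Sum: 9/80 − 3/16 + 1/12 = 1/120.
∫_0^1 u² dx = 1/1680, so ||u||_L² = sqrt(105)/420.
∫_0^1 (u')² dx = 1/120, so ||u'||_L² = sqrt(30)/60.
Ratio ||u||_L² / ||u'||_L² = sqrt(14)/14.
Sharp Poincaré constant on H^1_0(0, 1) is C_P = L/π = 1/π, achieved by sin(π·x).
A polynomial bump cannot attain the sharp Poincaré constant (only the first sine eigenfunction does), so the ratio is strictly less than C_P, consistent with ||u||_L² ≤ C_P ||u'||_L².


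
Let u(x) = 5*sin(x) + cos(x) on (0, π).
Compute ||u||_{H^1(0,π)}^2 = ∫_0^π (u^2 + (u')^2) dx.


||u||_{H^1(0,π)}^2 = 26*π

u'(x) = -sin(x) + 5*cos(x).
Expand u² and (u')² and integrate term by term on (0, π), using: for integers n ≥ 1, ∫_0^π sin²(nx) dx = ∫_0^π cos²(nx) dx = π/2; for n ≠ n', ∫_0^π sin(nx)sin(n'x) dx = ∫_0^π cos(nx)cos(n'x) dx = 0; and by product-to-sum, ∫_0^π sin(nx)cos(n'x) dx = ½∫_0^π [sin((n+n')x) + sin((n−n')x)] dx, which is 0 when n+n' is even and 2n/(n²−n'²) when n+n' is odd (it need not vanish on (0, π)).
  u² squared terms: (5)²·∫sin(x)² dx = 25·π/2 = 25*π/2;  (1)²·∫cos(x)² dx = 1·π/2 = π/2.
  u² cross terms: 2·(5)·(1)·∫sin(x)·cos(x) dx = 10·(0) = 0.
  So ∫_0^π u² dx = 25*π/2 + π/2 + 0 = 13*π.
  (u')² squared terms: (-1)²·∫sin(x)² dx = 1·π/2 = π/2;  (5)²·∫cos(x)² dx = 25·π/2 = 25*π/2.
  (u')² cross terms: 2·(-1)·(5)·∫sin(x)·cos(x) dx = -10·(0) = 0.
  So ∫_0^π (u')² dx = π/2 + 25*π/2 + 0 = 13*π.
||u||_{H^1}^2 = (13*π) + (13*π) = 26*π.


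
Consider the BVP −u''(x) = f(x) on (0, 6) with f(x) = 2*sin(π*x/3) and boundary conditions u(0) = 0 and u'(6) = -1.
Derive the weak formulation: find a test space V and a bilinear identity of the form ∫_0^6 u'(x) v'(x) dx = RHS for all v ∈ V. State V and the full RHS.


V = {v ∈ H^1(0, 6) : v(0) = 0} (test functions vanish at x = 0 where u is specified); weak form: ∫_0^6 u'v' dx = ∫_0^6 (2*sin(π*x/3)) v dx − v(6) for all v ∈ V.

Multiply both sides by a test function v and integrate from 0 to 6:
  ∫_0^6 −u''(x) v(x) dx = ∫_0^6 f(x) v(x) dx.
Integrate the LHS by parts once:
  ∫_0^6 −u'' v dx = −[u'(x) v(x)]_0^6 + ∫_0^6 u'(x) v'(x) dx.
Thus ∫_0^6 u'(x) v'(x) dx = ∫_0^6 f(x) v(x) dx + [u'(x) v(x)]_0^6.
Choose V so that boundary terms are either known or forced to vanish.
Mixed BC: u(0) = 0 (Dirichlet) and u'(6) = -1 (Neumann). Define V = {v ∈ H^1(0, 6) : v(0) = 0}. Then [u' v]_0^6 = u'(6)·v(6) − u'(0)·0 = − v(6).
Weak formulation: find u (satisfying any essential BC) such that ∫_0^6 u'(x) v'(x) dx = ∫_0^6 f v dx − v(6) for all v ∈ V (Dirichlet at 0 absorbed into V; Neumann datum at x = 6 contributes the boundary term).
Substituting f(x) = 2*sin(π*x/3), the right-hand side is ∫_0^6 (2*sin(π*x/3)) v dx − v(6).


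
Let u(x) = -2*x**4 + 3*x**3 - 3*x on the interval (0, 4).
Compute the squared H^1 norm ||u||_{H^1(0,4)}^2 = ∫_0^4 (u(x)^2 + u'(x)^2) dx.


||u||_{H^1}^2 = 35911436/315

The H^1 norm (squared) on an interval (0, L) is
  ||u||_{H^1}^2 = ∫_0^L u(x)^2 dx + ∫_0^L u'(x)^2 dx.
Compute u'(x) = -8*x**3 + 9*x**2 - 3.
Then u(x)^2 = 4*x**8 - 12*x**7 + 9*x**6 + 12*x**5 - 18*x**4 + 9*x**2 and u'(x)^2 = 64*x**6 - 144*x**5 + 81*x**4 + 48*x**3 - 54*x**2 + 9.
Integrate each monomial from 0 to 4 using ∫_0^4 c·x^n dx = c·4^(n+1)/(n+1):
  ∫_0^4 u(x)^2 dx = ∫_0^4 (4*x^8 - 12*x^7 + 9*x^6 + 12*x^5 - 18*x^4 + 9*x^2) dx. Term by term:
    ∫_0^4 4*x^8 dx = 1048576/9;  ∫_0^4 -12*x^7 dx = -98304;  ∫_0^4 9*x^6 dx = 147456/7;
    ∫_0^4 12*x^5 dx = 8192;  ∫_0^4 -18*x^4 dx = -18432/5;  ∫_0^4 9*x^2 dx = 192.
  Sum: 1048576/9 − 98304 + 147456/7 + 8192 − 18432/5 + 192 = 13849664/315.
  ∫_0^4 u'(x)^2 dx = ∫_0^4 (64*x^6 - 144*x^5 + 81*x^4 + 48*x^3 - 54*x^2 + 9) dx. Term by term:
    ∫_0^4 64*x^6 dx = 1048576/7;  ∫_0^4 -144*x^5 dx = -98304;  ∫_0^4 81*x^4 dx = 82944/5;
    ∫_0^4 48*x^3 dx = 3072;  ∫_0^4 -54*x^2 dx = -1152;  ∫_0^4 9 dx = 36.
  Sum: 1048576/7 − 98304 + 82944/5 + 3072 − 1152 + 36 = 2451308/35.
Adding: ||u||_{H^1}^2 = 13849664/315 + 2451308/35 = 35911436/315.


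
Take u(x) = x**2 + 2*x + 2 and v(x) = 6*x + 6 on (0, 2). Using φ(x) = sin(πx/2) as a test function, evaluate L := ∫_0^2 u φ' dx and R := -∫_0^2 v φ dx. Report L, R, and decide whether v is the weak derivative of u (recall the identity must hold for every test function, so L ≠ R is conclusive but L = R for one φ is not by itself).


LHS = -16/π, RHS = -48/π. No, v is not the weak derivative of u.

u(x) = x**2 + 2*x + 2, classical derivative u'(x) = 2*x + 2.
φ(x) = sin(πx/2), so φ'(x) = π*cos(π*x/2)/2.
Note φ(0) = φ(2) = 0, so the boundary term u·φ vanishes.
LHS = ∫_0^2 u(x) φ'(x) dx = ∫_0^2 (π*x^2*cos(π*x/2)/2 + π*x*cos(π*x/2) + π*cos(π*x/2)) dx. Term by term:
  ∫_0^2 π*cos(π*x/2) dx = 0;  ∫_0^2 π*x*cos(π*x/2) dx = -8/π;  ∫_0^2 π*x^2*cos(π*x/2)/2 dx = -8/π.
Sum: 0 − 8/π − 8/π = -16/π.
So LHS = -16/π.
∫_0^2 v(x) φ(x) dx = ∫_0^2 (6*x*sin(π*x/2) + 6*sin(π*x/2)) dx. Term by term:
  ∫_0^2 6*sin(π*x/2) dx = 24/π;  ∫_0^2 6*x*sin(π*x/2) dx = 24/π.
Sum: 24/π + 24/π = 48/π.
So RHS = -∫_0^2 v(x) φ(x) dx = -48/π.
LHS − RHS = 32/π ≠ 0, so the identity fails.
(For a valid weak derivative the identity must hold for EVERY test function, in particular this one. The failure shows v is NOT the weak derivative of u.)
Correct weak derivative would be u'(x) = 2*x + 2.


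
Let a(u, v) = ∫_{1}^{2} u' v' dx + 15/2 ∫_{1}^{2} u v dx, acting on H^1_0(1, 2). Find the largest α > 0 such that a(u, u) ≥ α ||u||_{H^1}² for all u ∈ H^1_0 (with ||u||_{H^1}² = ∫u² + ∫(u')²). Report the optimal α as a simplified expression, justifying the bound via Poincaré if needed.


α = 1

Coercivity of a(·,·) on H^1_0(1, 2) means a(u, u) ≥ α ||u||_{H^1}² for every u ∈ H^1_0.
The interval has length L = 1, and Poincaré/coercivity depend only on L. Here a(u, u) = ∫(u')² + (15/2)·∫u².
Here c = 15/2 ≥ 1, so a(u,u) = ∫(u')² + c∫u² ≥ ∫(u')² + ∫u² = ||u||_{H^1}², i.e. α = 1 works. No larger α is possible: a(u,u) ≥ α||u||_{H^1}² means (1−α)∫(u')² ≥ (α−c)∫u², and for the modes u_n = sin(nπ(x−x₀)/L) (x₀ the left endpoint) one has ∫u_n²/∫(u_n')² = (L/(nπ))² → 0, so a(u_n,u_n)/||u_n||_{H^1}² → 1. Hence the optimal constant is α = 1.
Therefore α = 1.


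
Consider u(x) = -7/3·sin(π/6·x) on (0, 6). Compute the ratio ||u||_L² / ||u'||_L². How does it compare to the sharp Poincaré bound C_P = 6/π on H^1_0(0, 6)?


||u||_L² / ||u'||_L² = 6/π = C_P.

u(x) = -7/3·sin(π/6·x), so u'(x) = -7*π*cos(π*x/6)/18.
Writing u(x) = A·sin(kπx/L) with A = -7/3 and k = 1, use ∫_0^L sin²(kπx/L) dx = L/2 and ∫_0^L cos²(kπx/L) dx = L/2.
u² = 49/9·sin²(π/6·x) and (u')² = 49*π^2/324·cos²(π/6·x), and each of sin², cos² integrates to L/2 = 3 over (0, 6).
∫_0^6 u² dx = 49/3, so ||u||_L² = 7*sqrt(3)/3.
∫_0^6 (u')² dx = 49*π^2/108, so ||u'||_L² = 7*sqrt(3)*π/18.
Ratio ||u||_L² / ||u'||_L² = 6/π.
Sharp Poincaré constant on H^1_0(0, 6) is C_P = L/π = 6/π, achieved by sin(π/6·x).
This is the k = 1 eigenfunction (up to amplitude), so the ratio equals the sharp Poincaré constant exactly.


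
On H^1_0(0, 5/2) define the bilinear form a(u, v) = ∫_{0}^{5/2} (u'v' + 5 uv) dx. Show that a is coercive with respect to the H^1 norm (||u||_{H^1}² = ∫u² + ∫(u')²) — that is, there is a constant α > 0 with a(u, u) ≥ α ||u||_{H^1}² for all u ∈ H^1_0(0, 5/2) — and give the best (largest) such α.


α = 1

Coercivity of a(·,·) on H^1_0(0, 5/2) means a(u, u) ≥ α ||u||_{H^1}² for every u ∈ H^1_0.
The interval has length L = 5/2, and Poincaré/coercivity depend only on L. Here a(u, u) = ∫(u')² + (5)·∫u².
Here c = 5 ≥ 1, so a(u,u) = ∫(u')² + c∫u² ≥ ∫(u')² + ∫u² = ||u||_{H^1}², i.e. α = 1 works. No larger α is possible: a(u,u) ≥ α||u||_{H^1}² means (1−α)∫(u')² ≥ (α−c)∫u², and for the modes u_n = sin(nπ(x−x₀)/L) (x₀ the left endpoint) one has ∫u_n²/∫(u_n')² = (L/(nπ))² → 0, so a(u_n,u_n)/||u_n||_{H^1}² → 1. Hence the optimal constant is α = 1.
Therefore α = 1.


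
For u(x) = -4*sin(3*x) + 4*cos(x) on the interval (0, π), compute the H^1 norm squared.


||u||_{H^1(0,π)}^2 = 96*π

u'(x) = -4*sin(x) - 12*cos(3*x).
Expand u² and (u')² and integrate term by term on (0, π), using: for integers n ≥ 1, ∫_0^π sin²(nx) dx = ∫_0^π cos²(nx) dx = π/2; for n ≠ n', ∫_0^π sin(nx)sin(n'x) dx = ∫_0^π cos(nx)cos(n'x) dx = 0; and by product-to-sum, ∫_0^π sin(nx)cos(n'x) dx = ½∫_0^π [sin((n+n')x) + sin((n−n')x)] dx, which is 0 when n+n' is even and 2n/(n²−n'²) when n+n' is odd (it need not vanish on (0, π)).
  u² squared terms: (-4)²·∫sin(3x)² dx = 16·π/2 = 8*π;  (4)²·∫cos(x)² dx = 16·π/2 = 8*π.
  u² cross terms: 2·(-4)·(4)·∫sin(3x)·cos(x) dx = -32·(0) = 0.
  So ∫_0^π u² dx = 8*π + 8*π + 0 = 16*π.
  (u')² squared terms: (-12)²·∫cos(3x)² dx = 144·π/2 = 72*π;  (-4)²·∫sin(x)² dx = 16·π/2 = 8*π.
  (u')² cross terms: 2·(-12)·(-4)·∫cos(3x)·sin(x) dx = 96·(0) = 0.
  So ∫_0^π (u')² dx = 72*π + 8*π + 0 = 80*π.
||u||_{H^1}^2 = (16*π) + (80*π) = 96*π.


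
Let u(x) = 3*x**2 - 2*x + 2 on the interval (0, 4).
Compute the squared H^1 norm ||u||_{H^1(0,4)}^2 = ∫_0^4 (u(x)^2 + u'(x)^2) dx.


||u||_{H^1}^2 = 29408/15

The H^1 norm (squared) on an interval (0, L) is
  ||u||_{H^1}^2 = ∫_0^L u(x)^2 dx + ∫_0^L u'(x)^2 dx.
Compute u'(x) = 6*x - 2.
Then u(x)^2 = 9*x**4 - 12*x**3 + 16*x**2 - 8*x + 4 and u'(x)^2 = 36*x**2 - 24*x + 4.
Integrate each monomial from 0 to 4 using ∫_0^4 c·x^n dx = c·4^(n+1)/(n+1):
  ∫_0^4 u(x)^2 dx = ∫_0^4 (9*x^4 - 12*x^3 + 16*x^2 - 8*x + 4) dx. Term by term:
    ∫_0^4 9*x^4 dx = 9216/5;  ∫_0^4 -12*x^3 dx = -768;  ∫_0^4 16*x^2 dx = 1024/3;
    ∫_0^4 -8*x dx = -64;  ∫_0^4 4 dx = 16.
  Sum: 9216/5 − 768 + 1024/3 − 64 + 16 = 20528/15.
  ∫_0^4 u'(x)^2 dx = ∫_0^4 (36*x^2 - 24*x + 4) dx. Term by term:
    ∫_0^4 36*x^2 dx = 768;  ∫_0^4 -24*x dx = -192;  ∫_0^4 4 dx = 16.
  Sum: 768 − 192 + 16 = 592.
Adding: ||u||_{H^1}^2 = 20528/15 + 592 = 29408/15.


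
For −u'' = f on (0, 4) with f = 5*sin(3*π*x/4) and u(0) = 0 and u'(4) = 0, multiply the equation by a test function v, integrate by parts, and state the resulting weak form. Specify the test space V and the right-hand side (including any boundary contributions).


V = {v ∈ H^1(0, 4) : v(0) = 0} (test functions vanish at x = 0 where u is specified); weak form: ∫_0^4 u'v' dx = ∫_0^4 (5*sin(3*π*x/4)) v dx for all v ∈ V.

Multiply both sides by a test function v and integrate from 0 to 4:
  ∫_0^4 −u''(x) v(x) dx = ∫_0^4 f(x) v(x) dx.
Integrate the LHS by parts once:
  ∫_0^4 −u'' v dx = −[u'(x) v(x)]_0^4 + ∫_0^4 u'(x) v'(x) dx.
Thus ∫_0^4 u'(x) v'(x) dx = ∫_0^4 f(x) v(x) dx + [u'(x) v(x)]_0^4.
Choose V so that boundary terms are either known or forced to vanish.
Mixed BC: u(0) = 0 (Dirichlet) and u'(4) = 0 (Neumann). Define V = {v ∈ H^1(0, 4) : v(0) = 0}. Then [u' v]_0^4 = u'(4)·v(4) − u'(0)·0 = 0.
Weak formulation: find u (satisfying any essential BC) such that ∫_0^4 u'(x) v'(x) dx = ∫_0^4 f v dx for all v ∈ V (Dirichlet at 0 absorbed into V; the Neumann datum at x = 4 is zero, so no boundary term remains).
Substituting f(x) = 5*sin(3*π*x/4), the right-hand side is ∫_0^4 (5*sin(3*π*x/4)) v dx.


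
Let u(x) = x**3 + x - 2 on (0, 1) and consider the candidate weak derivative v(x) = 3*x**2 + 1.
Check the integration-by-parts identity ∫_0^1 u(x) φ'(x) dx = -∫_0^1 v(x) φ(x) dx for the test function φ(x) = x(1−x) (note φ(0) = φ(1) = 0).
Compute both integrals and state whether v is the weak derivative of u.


LHS = -19/60, RHS = -19/60. Yes, v = u' weakly.

u(x) = x**3 + x - 2, classical derivative u'(x) = 3*x**2 + 1.
φ(x) = x(1−x), so φ'(x) = 1 - 2*x.
Note φ(0) = φ(1) = 0, so the boundary term u·φ vanishes.
LHS = ∫_0^1 u(x) φ'(x) dx = ∫_0^1 (-2*x^4 + x^3 - 2*x^2 + 5*x - 2) dx. Term by term:
  ∫_0^1 -2*x^4 dx = -2/5;  ∫_0^1 x^3 dx = 1/4;  ∫_0^1 -2*x^2 dx = -2/3;
  ∫_0^1 5*x dx = 5/2;  ∫_0^1 -2 dx = -2.
Sum: -2/5 + 1/4 − 2/3 + 5/2 − 2 = -19/60.
So LHS = -19/60.
∫_0^1 v(x) φ(x) dx = ∫_0^1 (-3*x^4 + 3*x^3 - x^2 + x) dx. Term by term:
  ∫_0^1 -3*x^4 dx = -3/5;  ∫_0^1 3*x^3 dx = 3/4;  ∫_0^1 -x^2 dx = -1/3;
  ∫_0^1 x dx = 1/2.
Sum: -3/5 + 3/4 − 1/3 + 1/2 = 19/60.
So RHS = -∫_0^1 v(x) φ(x) dx = -19/60.
LHS = RHS, so the identity holds for this test φ.
Moreover u is smooth here and v(x) = u'(x) = 3*x**2 + 1 pointwise, so the identity holds for every test function. Hence v is the weak derivative of u.


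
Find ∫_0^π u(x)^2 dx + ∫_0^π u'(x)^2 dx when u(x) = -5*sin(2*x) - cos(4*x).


||u||_{H^1(0,π)}^2 = 71*π

u'(x) = 4*sin(4*x) - 10*cos(2*x).
Expand u² and (u')² and integrate term by term on (0, π), using: for integers n ≥ 1, ∫_0^π sin²(nx) dx = ∫_0^π cos²(nx) dx = π/2; for n ≠ n', ∫_0^π sin(nx)sin(n'x) dx = ∫_0^π cos(nx)cos(n'x) dx = 0; and by product-to-sum, ∫_0^π sin(nx)cos(n'x) dx = ½∫_0^π [sin((n+n')x) + sin((n−n')x)] dx, which is 0 when n+n' is even and 2n/(n²−n'²) when n+n' is odd (it need not vanish on (0, π)).
  u² squared terms: (-1)²·∫cos(4x)² dx = 1·π/2 = π/2;  (-5)²·∫sin(2x)² dx = 25·π/2 = 25*π/2.
  u² cross terms: 2·(-1)·(-5)·∫cos(4x)·sin(2x) dx = 10·(0) = 0.
  So ∫_0^π u² dx = π/2 + 25*π/2 + 0 = 13*π.
  (u')² squared terms: (-10)²·∫cos(2x)² dx = 100·π/2 = 50*π;  (4)²·∫sin(4x)² dx = 16·π/2 = 8*π.
  (u')² cross terms: 2·(-10)·(4)·∫cos(2x)·sin(4x) dx = -80·(0) = 0.
  So ∫_0^π (u')² dx = 50*π + 8*π + 0 = 58*π.
||u||_{H^1}^2 = (13*π) + (58*π) = 71*π.


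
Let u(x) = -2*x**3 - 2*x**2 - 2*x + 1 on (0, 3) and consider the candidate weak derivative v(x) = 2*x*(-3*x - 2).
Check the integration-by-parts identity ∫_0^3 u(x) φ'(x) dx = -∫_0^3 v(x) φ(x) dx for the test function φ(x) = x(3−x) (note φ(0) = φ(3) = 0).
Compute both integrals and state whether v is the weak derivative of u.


LHS = 1089/10, RHS = 999/10. No, v is not the weak derivative of u.

u(x) = -2*x**3 - 2*x**2 - 2*x + 1, classical derivative u'(x) = -6*x**2 - 4*x - 2.
φ(x) = x(3−x), so φ'(x) = 3 - 2*x.
Note φ(0) = φ(3) = 0, so the boundary term u·φ vanishes.
LHS = ∫_0^3 u(x) φ'(x) dx = ∫_0^3 (4*x^4 - 2*x^3 - 2*x^2 - 8*x + 3) dx. Term by term:
  ∫_0^3 4*x^4 dx = 972/5;  ∫_0^3 -2*x^3 dx = -81/2;  ∫_0^3 -2*x^2 dx = -18;
  ∫_0^3 -8*x dx = -36;  ∫_0^3 3 dx = 9.
Sum: 972/5 − 81/2 − 18 − 36 + 9 = 1089/10.
So LHS = 1089/10.
∫_0^3 v(x) φ(x) dx = ∫_0^3 (6*x^4 - 14*x^3 - 12*x^2) dx. Term by term:
  ∫_0^3 6*x^4 dx = 1458/5;  ∫_0^3 -14*x^3 dx = -567/2;  ∫_0^3 -12*x^2 dx = -108.
Sum: 1458/5 − 567/2 − 108 = -999/10.
So RHS = -∫_0^3 v(x) φ(x) dx = 999/10.
LHS − RHS = 9 ≠ 0, so the identity fails.
(For a valid weak derivative the identity must hold for EVERY test function, in particular this one. The failure shows v is NOT the weak derivative of u.)
Correct weak derivative would be u'(x) = -6*x**2 - 4*x - 2.


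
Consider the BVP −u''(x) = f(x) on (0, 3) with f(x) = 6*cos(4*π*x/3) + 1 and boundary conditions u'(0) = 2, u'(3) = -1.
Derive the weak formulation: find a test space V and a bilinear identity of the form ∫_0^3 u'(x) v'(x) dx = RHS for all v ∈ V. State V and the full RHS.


V = H^1(0, 3) (v unrestricted at boundary; u is determined up to an additive constant); weak form: ∫_0^3 u'v' dx = ∫_0^3 (6*cos(4*π*x/3) + 1) v dx − v(3) − 2·v(0) for all v ∈ V.

Multiply both sides by a test function v and integrate from 0 to 3:
  ∫_0^3 −u''(x) v(x) dx = ∫_0^3 f(x) v(x) dx.
Integrate the LHS by parts once:
  ∫_0^3 −u'' v dx = −[u'(x) v(x)]_0^3 + ∫_0^3 u'(x) v'(x) dx.
Thus ∫_0^3 u'(x) v'(x) dx = ∫_0^3 f(x) v(x) dx + [u'(x) v(x)]_0^3.
Choose V so that boundary terms are either known or forced to vanish.
u has inhomogeneous Neumann u'(0) = 2, u'(3) = -1. [u' v]_0^3 = (-1)·v(3) − (2)·v(0) = − v(3) − 2·v(0). Take V = H^1(0, 3); boundary term becomes part of RHS.
Weak formulation: find u (satisfying any essential BC) such that ∫_0^3 u'(x) v'(x) dx = ∫_0^3 f v dx − v(3) − 2·v(0) for all v ∈ V (Neumann data are natural BCs: they enter the RHS as boundary terms).
Substituting f(x) = 6*cos(4*π*x/3) + 1, the right-hand side is ∫_0^3 (6*cos(4*π*x/3) + 1) v dx − v(3) − 2·v(0).
Compatibility check (pure Neumann): taking v ≡ 1 ∈ V gives 0 = ∫_0^3 f dx + (-1) − (2), i.e. ∫_0^3 f dx must equal u'(0) − u'(3) = 3. Indeed ∫_0^3 (6*cos(4*π*x/3) + 1) dx = 3, so the data are compatible. The solution is then unique only up to an additive constant (fix it e.g. by requiring ∫_0^3 u dx = 0).


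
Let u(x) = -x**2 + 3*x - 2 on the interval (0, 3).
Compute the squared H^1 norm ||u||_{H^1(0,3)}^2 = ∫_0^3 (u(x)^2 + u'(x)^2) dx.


||u||_{H^1}^2 = 111/10

The H^1 norm (squared) on an interval (0, L) is
  ||u||_{H^1}^2 = ∫_0^L u(x)^2 dx + ∫_0^L u'(x)^2 dx.
Compute u'(x) = 3 - 2*x.
Then u(x)^2 = x**4 - 6*x**3 + 13*x**2 - 12*x + 4 and u'(x)^2 = 4*x**2 - 12*x + 9.
Integrate each monomial from 0 to 3 using ∫_0^3 c·x^n dx = c·3^(n+1)/(n+1):
  ∫_0^3 u(x)^2 dx = ∫_0^3 (x^4 - 6*x^3 + 13*x^2 - 12*x + 4) dx. Term by term:
    ∫_0^3 x^4 dx = 243/5;  ∫_0^3 -6*x^3 dx = -243/2;  ∫_0^3 13*x^2 dx = 117;
    ∫_0^3 -12*x dx = -54;  ∫_0^3 4 dx = 12.
  Sum: 243/5 − 243/2 + 117 − 54 + 12 = 21/10.
  ∫_0^3 u'(x)^2 dx = ∫_0^3 (4*x^2 - 12*x + 9) dx. Term by term:
    ∫_0^3 4*x^2 dx = 36;  ∫_0^3 -12*x dx = -54;  ∫_0^3 9 dx = 27.
  Sum: 36 − 54 + 27 = 9.
Adding: ||u||_{H^1}^2 = 21/10 + 9 = 111/10.


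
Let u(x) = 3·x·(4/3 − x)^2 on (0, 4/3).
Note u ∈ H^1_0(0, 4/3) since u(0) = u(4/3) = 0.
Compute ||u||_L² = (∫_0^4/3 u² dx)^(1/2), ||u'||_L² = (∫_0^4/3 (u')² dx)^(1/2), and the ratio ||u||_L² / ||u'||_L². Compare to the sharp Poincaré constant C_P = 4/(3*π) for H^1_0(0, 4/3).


||u||_L² / ||u'||_L² = 2*sqrt(14)/21 < C_P = 4/(3*π).

u(x) = 3·x·(4/3 − x)^2, so u'(x) = (x - 4/3)*(9*x - 4).
u(x) = 3·x·(4/3 − x)^2 vanishes at x = 0 and x = 4/3, so u ∈ H^1_0(0, 4/3). Differentiate via the product rule and integrate the resulting polynomials term by term.
  ∫_0^4/3 u² dx = ∫_0^4/3 (9*x^6 - 48*x^5 + 96*x^4 - 256*x^3/3 + 256*x^2/9) dx. Term by term:
    ∫_0^4/3 9*x^6 dx = 16384/1701;  ∫_0^4/3 -48*x^5 dx = -32768/729;  ∫_0^4/3 96*x^4 dx = 32768/405;
    ∫_0^4/3 -256*x^3/3 dx = -16384/243;  ∫_0^4/3 256*x^2/9 dx = 16384/729.
  Sum: 16384/1701 − 32768/729 + 32768/405 − 16384/243 + 16384/729 = 16384/25515.
  ∫_0^4/3 (u')² dx = ∫_0^4/3 (81*x^4 - 288*x^3 + 352*x^2 - 512*x/3 + 256/9) dx. Term by term:
    ∫_0^4/3 81*x^4 dx = 1024/15;  ∫_0^4/3 -288*x^3 dx = -2048/9;  ∫_0^4/3 352*x^2 dx = 22528/81;
    ∫_0^4/3 -512*x/3 dx = -4096/27;  ∫_0^4/3 256/9 dx = 1024/27.
  Sum: 1024/15 − 2048/9 + 22528/81 − 4096/27 + 1024/27 = 2048/405.
∫_0^4/3 u² dx = 16384/25515, so ||u||_L² = 128*sqrt(35)/945.
∫_0^4/3 (u')² dx = 2048/405, so ||u'||_L² = 32*sqrt(10)/45.
Ratio ||u||_L² / ||u'||_L² = 2*sqrt(14)/21.
Sharp Poincaré constant on H^1_0(0, 4/3) is C_P = L/π = 4/(3*π), achieved by sin(3*π/4·x).
A polynomial bump cannot attain the sharp Poincaré constant (only the first sine eigenfunction does), so the ratio is strictly less than C_P, consistent with ||u||_L² ≤ C_P ||u'||_L².


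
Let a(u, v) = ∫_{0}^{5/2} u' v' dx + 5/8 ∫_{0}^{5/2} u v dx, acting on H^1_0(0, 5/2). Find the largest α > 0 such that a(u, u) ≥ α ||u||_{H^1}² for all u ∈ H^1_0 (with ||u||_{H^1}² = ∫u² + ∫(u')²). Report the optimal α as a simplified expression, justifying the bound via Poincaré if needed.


α = (125 + 32*π^2)/(8*(25 + 4*π^2))

Coercivity of a(·,·) on H^1_0(0, 5/2) means a(u, u) ≥ α ||u||_{H^1}² for every u ∈ H^1_0.
The interval has length L = 5/2, and Poincaré/coercivity depend only on L. Here a(u, u) = ∫(u')² + (5/8)·∫u².
Here 0 < c = 5/8 < 1. The condition a(u,u) ≥ α||u||_{H^1}² reads (1−α)∫(u')² ≥ (α−c)∫u². Any admissible α is ≤ 1 (rapidly oscillating u have ∫u²/∫(u')² → 0), and α = 1 would force 0 ≥ (1−c)∫u², impossible since c < 1; so 1−α > 0. By the sharp Poincaré inequality on H^1_0 of an interval of length L, ∫(u')² ≥ (π/L)²∫u² with equality for the first sine mode sin(π(x−x₀)/L) (x₀ the left endpoint), so the inequality holds for all u iff (1−α)(π/L)² ≥ α − c, i.e. α ≤ ((π/L)² + c)/((π/L)² + 1) = (1 + c(L/π)²)/(1 + (L/π)²). With (π/L)² = 4*π^2/25 and c = 5/8, the largest admissible constant is α = ((π/L)² + c)/((π/L)² + 1).
Simplifying, α = (125 + 32*π^2)/(8*(25 + 4*π^2)).


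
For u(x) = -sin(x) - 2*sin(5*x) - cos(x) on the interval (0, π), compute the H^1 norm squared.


||u||_{H^1(0,π)}^2 = 54*π

u'(x) = sin(x) - cos(x) - 10*cos(5*x).
Expand u² and (u')² and integrate term by term on (0, π), using: for integers n ≥ 1, ∫_0^π sin²(nx) dx = ∫_0^π cos²(nx) dx = π/2; for n ≠ n', ∫_0^π sin(nx)sin(n'x) dx = ∫_0^π cos(nx)cos(n'x) dx = 0; and by product-to-sum, ∫_0^π sin(nx)cos(n'x) dx = ½∫_0^π [sin((n+n')x) + sin((n−n')x)] dx, which is 0 when n+n' is even and 2n/(n²−n'²) when n+n' is odd (it need not vanish on (0, π)).
  u² squared terms: (-1)²·∫cos(x)² dx = 1·π/2 = π/2;  (-1)²·∫sin(x)² dx = 1·π/2 = π/2;  (-2)²·∫sin(5x)² dx = 4·π/2 = 2*π.
  u² cross terms: 2·(-1)·(-1)·∫cos(x)·sin(x) dx = 2·(0) = 0;  2·(-1)·(-2)·∫cos(x)·sin(5x) dx = 4·(0) = 0;  2·(-1)·(-2)·∫sin(x)·sin(5x) dx = 4·(0) = 0.
  So ∫_0^π u² dx = π/2 + π/2 + 2*π + 0 + 0 + 0 = 3*π.
  (u')² squared terms: (-1)²·∫cos(x)² dx = 1·π/2 = π/2;  (-10)²·∫cos(5x)² dx = 100·π/2 = 50*π;  (1)²·∫sin(x)² dx = 1·π/2 = π/2.
  (u')² cross terms: 2·(-1)·(-10)·∫cos(x)·cos(5x) dx = 20·(0) = 0;  2·(-1)·(1)·∫cos(x)·sin(x) dx = -2·(0) = 0;  2·(-10)·(1)·∫cos(5x)·sin(x) dx = -20·(0) = 0.
  So ∫_0^π (u')² dx = π/2 + 50*π + π/2 + 0 + 0 + 0 = 51*π.
||u||_{H^1}^2 = (3*π) + (51*π) = 54*π.


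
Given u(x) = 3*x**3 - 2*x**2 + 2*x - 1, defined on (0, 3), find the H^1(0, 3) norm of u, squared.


||u||_{H^1}^2 = 335409/70

The H^1 norm (squared) on an interval (0, L) is
  ||u||_{H^1}^2 = ∫_0^L u(x)^2 dx + ∫_0^L u'(x)^2 dx.
Compute u'(x) = 9*x**2 - 4*x + 2.
Then u(x)^2 = 9*x**6 - 12*x**5 + 16*x**4 - 14*x**3 + 8*x**2 - 4*x + 1 and u'(x)^2 = 81*x**4 - 72*x**3 + 52*x**2 - 16*x + 4.
Integrate each monomial from 0 to 3 using ∫_0^3 c·x^n dx = c·3^(n+1)/(n+1):
  ∫_0^3 u(x)^2 dx = ∫_0^3 (9*x^6 - 12*x^5 + 16*x^4 - 14*x^3 + 8*x^2 - 4*x + 1) dx. Term by term:
    ∫_0^3 9*x^6 dx = 19683/7;  ∫_0^3 -12*x^5 dx = -1458;  ∫_0^3 16*x^4 dx = 3888/5;
    ∫_0^3 -14*x^3 dx = -567/2;  ∫_0^3 8*x^2 dx = 72;  ∫_0^3 -4*x dx = -18;
    ∫_0^3 1 dx = 3.
  Sum: 19683/7 − 1458 + 3888/5 − 567/2 + 72 − 18 + 3 = 133347/70.
  ∫_0^3 u'(x)^2 dx = ∫_0^3 (81*x^4 - 72*x^3 + 52*x^2 - 16*x + 4) dx. Term by term:
    ∫_0^3 81*x^4 dx = 19683/5;  ∫_0^3 -72*x^3 dx = -1458;  ∫_0^3 52*x^2 dx = 468;
    ∫_0^3 -16*x dx = -72;  ∫_0^3 4 dx = 12.
  Sum: 19683/5 − 1458 + 468 − 72 + 12 = 14433/5.
Adding: ||u||_{H^1}^2 = 133347/70 + 14433/5 = 335409/70.


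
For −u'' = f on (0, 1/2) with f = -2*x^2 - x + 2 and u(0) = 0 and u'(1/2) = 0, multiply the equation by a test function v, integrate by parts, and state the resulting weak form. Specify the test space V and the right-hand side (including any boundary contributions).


V = {v ∈ H^1(0, 1/2) : v(0) = 0} (test functions vanish at x = 0 where u is specified); weak form: ∫_0^1/2 u'v' dx = ∫_0^1/2 (-2*x^2 - x + 2) v dx for all v ∈ V.

Multiply both sides by a test function v and integrate from 0 to 1/2:
  ∫_0^1/2 −u''(x) v(x) dx = ∫_0^1/2 f(x) v(x) dx.
Integrate the LHS by parts once:
  ∫_0^1/2 −u'' v dx = −[u'(x) v(x)]_0^1/2 + ∫_0^1/2 u'(x) v'(x) dx.
Thus ∫_0^1/2 u'(x) v'(x) dx = ∫_0^1/2 f(x) v(x) dx + [u'(x) v(x)]_0^1/2.
Choose V so that boundary terms are either known or forced to vanish.
Mixed BC: u(0) = 0 (Dirichlet) and u'(1/2) = 0 (Neumann). Define V = {v ∈ H^1(0, 1/2) : v(0) = 0}. Then [u' v]_0^1/2 = u'(1/2)·v(1/2) − u'(0)·0 = 0.
Weak formulation: find u (satisfying any essential BC) such that ∫_0^1/2 u'(x) v'(x) dx = ∫_0^1/2 f v dx for all v ∈ V (Dirichlet at 0 absorbed into V; the Neumann datum at x = 1/2 is zero, so no boundary term remains).
Substituting f(x) = -2*x^2 - x + 2, the right-hand side is ∫_0^1/2 (-2*x^2 - x + 2) v dx.


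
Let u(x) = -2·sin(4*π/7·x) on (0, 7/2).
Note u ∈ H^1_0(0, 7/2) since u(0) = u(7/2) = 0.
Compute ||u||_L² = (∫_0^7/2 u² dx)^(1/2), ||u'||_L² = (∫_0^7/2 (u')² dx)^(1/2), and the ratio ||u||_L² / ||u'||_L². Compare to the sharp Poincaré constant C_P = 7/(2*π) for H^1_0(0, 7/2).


||u||_L² / ||u'||_L² = 7/(4*π) < C_P = 7/(2*π).

u(x) = -2·sin(4*π/7·x), so u'(x) = -8*π*cos(4*π*x/7)/7.
Writing u(x) = A·sin(kπx/L) with A = -2 and k = 2, use ∫_0^L sin²(kπx/L) dx = L/2 and ∫_0^L cos²(kπx/L) dx = L/2.
u² = 4·sin²(4*π/7·x) and (u')² = 64*π^2/49·cos²(4*π/7·x), and each of sin², cos² integrates to L/2 = 7/4 over (0, 7/2).
∫_0^7/2 u² dx = 7, so ||u||_L² = sqrt(7).
∫_0^7/2 (u')² dx = 16*π^2/7, so ||u'||_L² = 4*sqrt(7)*π/7.
Ratio ||u||_L² / ||u'||_L² = 7/(4*π).
Sharp Poincaré constant on H^1_0(0, 7/2) is C_P = L/π = 7/(2*π), achieved by sin(2*π/7·x).
This is the k = 2 harmonic; the ratio L/(kπ) is strictly less than C_P = L/π, consistent with the sharp inequality ||u||_L² ≤ C_P ||u'||_L².


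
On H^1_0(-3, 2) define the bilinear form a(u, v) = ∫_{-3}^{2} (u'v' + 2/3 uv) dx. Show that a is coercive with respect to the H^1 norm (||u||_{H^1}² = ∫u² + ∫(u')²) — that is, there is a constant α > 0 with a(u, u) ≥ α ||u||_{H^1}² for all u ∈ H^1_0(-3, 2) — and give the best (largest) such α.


α = (π^2 + 50/3)/(π^2 + 25)

Coercivity of a(·,·) on H^1_0(-3, 2) means a(u, u) ≥ α ||u||_{H^1}² for every u ∈ H^1_0.
The interval has length L = 5, and Poincaré/coercivity depend only on L. Here a(u, u) = ∫(u')² + (2/3)·∫u².
Here 0 < c = 2/3 < 1. The condition a(u,u) ≥ α||u||_{H^1}² reads (1−α)∫(u')² ≥ (α−c)∫u². Any admissible α is ≤ 1 (rapidly oscillating u have ∫u²/∫(u')² → 0), and α = 1 would force 0 ≥ (1−c)∫u², impossible since c < 1; so 1−α > 0. By the sharp Poincaré inequality on H^1_0 of an interval of length L, ∫(u')² ≥ (π/L)²∫u² with equality for the first sine mode sin(π(x−x₀)/L) (x₀ the left endpoint), so the inequality holds for all u iff (1−α)(π/L)² ≥ α − c, i.e. α ≤ ((π/L)² + c)/((π/L)² + 1) = (1 + c(L/π)²)/(1 + (L/π)²). With (π/L)² = π^2/25 and c = 2/3, the largest admissible constant is α = ((π/L)² + c)/((π/L)² + 1).
Simplifying, α = (π^2 + 50/3)/(π^2 + 25).


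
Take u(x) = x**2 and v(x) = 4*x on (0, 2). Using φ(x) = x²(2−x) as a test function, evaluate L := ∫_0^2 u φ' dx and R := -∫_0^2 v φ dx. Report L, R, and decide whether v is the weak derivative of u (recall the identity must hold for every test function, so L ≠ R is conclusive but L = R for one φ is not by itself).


LHS = -16/5, RHS = -32/5. No, v is not the weak derivative of u.

u(x) = x**2, classical derivative u'(x) = 2*x.
φ(x) = x²(2−x), so φ'(x) = x*(4 - 3*x).
Note φ(0) = φ(2) = 0, so the boundary term u·φ vanishes.
LHS = ∫_0^2 u(x) φ'(x) dx = ∫_0^2 (-3*x^4 + 4*x^3) dx. Term by term:
  ∫_0^2 -3*x^4 dx = -96/5;  ∫_0^2 4*x^3 dx = 16.
Sum: -96/5 + 16 = -16/5.
So LHS = -16/5.
∫_0^2 v(x) φ(x) dx = ∫_0^2 (-4*x^4 + 8*x^3) dx. Term by term:
  ∫_0^2 -4*x^4 dx = -128/5;  ∫_0^2 8*x^3 dx = 32.
Sum: -128/5 + 32 = 32/5.
So RHS = -∫_0^2 v(x) φ(x) dx = -32/5.
LHS − RHS = 16/5 ≠ 0, so the identity fails.
(For a valid weak derivative the identity must hold for EVERY test function, in particular this one. The failure shows v is NOT the weak derivative of u.)
Correct weak derivative would be u'(x) = 2*x.


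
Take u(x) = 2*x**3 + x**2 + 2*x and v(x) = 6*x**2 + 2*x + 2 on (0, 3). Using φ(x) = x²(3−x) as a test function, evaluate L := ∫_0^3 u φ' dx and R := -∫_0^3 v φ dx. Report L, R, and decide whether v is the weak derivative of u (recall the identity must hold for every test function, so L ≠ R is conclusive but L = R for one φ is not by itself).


LHS = -918/5, RHS = -918/5. Yes, v = u' weakly.

u(x) = 2*x**3 + x**2 + 2*x, classical derivative u'(x) = 6*x**2 + 2*x + 2.
φ(x) = x²(3−x), so φ'(x) = 3*x*(2 - x).
Note φ(0) = φ(3) = 0, so the boundary term u·φ vanishes.
LHS = ∫_0^3 u(x) φ'(x) dx = ∫_0^3 (-6*x^5 + 9*x^4 + 12*x^2) dx. Term by term:
  ∫_0^3 -6*x^5 dx = -729;  ∫_0^3 9*x^4 dx = 2187/5;  ∫_0^3 12*x^2 dx = 108.
Sum: -729 + 2187/5 + 108 = -918/5.
So LHS = -918/5.
∫_0^3 v(x) φ(x) dx = ∫_0^3 (-6*x^5 + 16*x^4 + 4*x^3 + 6*x^2) dx. Term by term:
  ∫_0^3 -6*x^5 dx = -729;  ∫_0^3 16*x^4 dx = 3888/5;  ∫_0^3 4*x^3 dx = 81;
  ∫_0^3 6*x^2 dx = 54.
Sum: -729 + 3888/5 + 81 + 54 = 918/5.
So RHS = -∫_0^3 v(x) φ(x) dx = -918/5.
LHS = RHS, so the identity holds for this test φ.
Moreover u is smooth here and v(x) = u'(x) = 6*x**2 + 2*x + 2 pointwise, so the identity holds for every test function. Hence v is the weak derivative of u.


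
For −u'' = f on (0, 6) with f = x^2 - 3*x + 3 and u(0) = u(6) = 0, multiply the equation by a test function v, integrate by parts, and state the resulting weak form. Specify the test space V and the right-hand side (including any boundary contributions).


V = H^1_0(0, 6) (so v(0) = v(6) = 0); weak form: ∫_0^6 u'v' dx = ∫_0^6 (x^2 - 3*x + 3) v dx for all v ∈ V.

Multiply both sides by a test function v and integrate from 0 to 6:
  ∫_0^6 −u''(x) v(x) dx = ∫_0^6 f(x) v(x) dx.
Integrate the LHS by parts once:
  ∫_0^6 −u'' v dx = −[u'(x) v(x)]_0^6 + ∫_0^6 u'(x) v'(x) dx.
Thus ∫_0^6 u'(x) v'(x) dx = ∫_0^6 f(x) v(x) dx + [u'(x) v(x)]_0^6.
Choose V so that boundary terms are either known or forced to vanish.
u is Dirichlet: u(0) = u(6) = 0. Let V = H^1_0(0, 6); then v(0) = v(6) = 0, and [u' v]_0^6 = 0.
Weak formulation: find u (satisfying any essential BC) such that ∫_0^6 u'(x) v'(x) dx = ∫_0^6 f v dx for all v ∈ V.
Substituting f(x) = x^2 - 3*x + 3, the right-hand side is ∫_0^6 (x^2 - 3*x + 3) v dx.


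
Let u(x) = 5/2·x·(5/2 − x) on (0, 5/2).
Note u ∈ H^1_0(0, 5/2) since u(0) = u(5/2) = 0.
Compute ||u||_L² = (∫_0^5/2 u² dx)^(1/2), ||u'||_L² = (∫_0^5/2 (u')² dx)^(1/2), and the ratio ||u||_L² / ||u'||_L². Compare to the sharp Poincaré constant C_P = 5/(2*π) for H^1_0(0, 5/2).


||u||_L² / ||u'||_L² = sqrt(10)/4 < C_P = 5/(2*π).

u(x) = 5/2·x·(5/2 − x), so u'(x) = 25/4 - 5*x.
u(x) = 5/2·x·(5/2 − x) vanishes at x = 0 and x = 5/2, so u ∈ H^1_0(0, 5/2). Differentiate via the product rule and integrate the resulting polynomials term by term.
  ∫_0^5/2 u² dx = ∫_0^5/2 (25*x^4/4 - 125*x^3/4 + 625*x^2/16) dx. Term by term:
    ∫_0^5/2 25*x^4/4 dx = 15625/128;  ∫_0^5/2 -125*x^3/4 dx = -78125/256;  ∫_0^5/2 625*x^2/16 dx = 78125/384.
  Sum: 15625/128 − 78125/256 + 78125/384 = 15625/768.
  ∫_0^5/2 (u')² dx = ∫_0^5/2 (25*x^2 - 125*x/2 + 625/16) dx. Term by term:
    ∫_0^5/2 25*x^2 dx = 3125/24;  ∫_0^5/2 -125*x/2 dx = -3125/16;  ∫_0^5/2 625/16 dx = 3125/32.
  Sum: 3125/24 − 3125/16 + 3125/32 = 3125/96.
∫_0^5/2 u² dx = 15625/768, so ||u||_L² = 125*sqrt(3)/48.
∫_0^5/2 (u')² dx = 3125/96, so ||u'||_L² = 25*sqrt(30)/24.
Ratio ||u||_L² / ||u'||_L² = sqrt(10)/4.
Sharp Poincaré constant on H^1_0(0, 5/2) is C_P = L/π = 5/(2*π), achieved by sin(2*π/5·x).
A polynomial bump cannot attain the sharp Poincaré constant (only the first sine eigenfunction does), so the ratio is strictly less than C_P, consistent with ||u||_L² ≤ C_P ||u'||_L².


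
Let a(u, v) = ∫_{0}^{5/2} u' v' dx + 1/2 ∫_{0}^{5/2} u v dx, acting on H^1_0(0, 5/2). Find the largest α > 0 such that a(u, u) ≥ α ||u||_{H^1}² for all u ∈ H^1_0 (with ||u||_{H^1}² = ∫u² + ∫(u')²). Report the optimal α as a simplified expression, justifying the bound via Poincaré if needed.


α = (25 + 8*π^2)/(2*(25 + 4*π^2))

Coercivity of a(·,·) on H^1_0(0, 5/2) means a(u, u) ≥ α ||u||_{H^1}² for every u ∈ H^1_0.
The interval has length L = 5/2, and Poincaré/coercivity depend only on L. Here a(u, u) = ∫(u')² + (1/2)·∫u².
Here 0 < c = 1/2 < 1. The condition a(u,u) ≥ α||u||_{H^1}² reads (1−α)∫(u')² ≥ (α−c)∫u². Any admissible α is ≤ 1 (rapidly oscillating u have ∫u²/∫(u')² → 0), and α = 1 would force 0 ≥ (1−c)∫u², impossible since c < 1; so 1−α > 0. By the sharp Poincaré inequality on H^1_0 of an interval of length L, ∫(u')² ≥ (π/L)²∫u² with equality for the first sine mode sin(π(x−x₀)/L) (x₀ the left endpoint), so the inequality holds for all u iff (1−α)(π/L)² ≥ α − c, i.e. α ≤ ((π/L)² + c)/((π/L)² + 1) = (1 + c(L/π)²)/(1 + (L/π)²). With (π/L)² = 4*π^2/25 and c = 1/2, the largest admissible constant is α = ((π/L)² + c)/((π/L)² + 1).
Simplifying, α = (25 + 8*π^2)/(2*(25 + 4*π^2)).


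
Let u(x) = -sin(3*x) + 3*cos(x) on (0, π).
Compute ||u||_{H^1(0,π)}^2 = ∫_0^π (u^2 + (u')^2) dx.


||u||_{H^1(0,π)}^2 = 14*π

u'(x) = -3*sin(x) - 3*cos(3*x).
Expand u² and (u')² and integrate term by term on (0, π), using: for integers n ≥ 1, ∫_0^π sin²(nx) dx = ∫_0^π cos²(nx) dx = π/2; for n ≠ n', ∫_0^π sin(nx)sin(n'x) dx = ∫_0^π cos(nx)cos(n'x) dx = 0; and by product-to-sum, ∫_0^π sin(nx)cos(n'x) dx = ½∫_0^π [sin((n+n')x) + sin((n−n')x)] dx, which is 0 when n+n' is even and 2n/(n²−n'²) when n+n' is odd (it need not vanish on (0, π)).
  u² squared terms: (-1)²·∫sin(3x)² dx = 1·π/2 = π/2;  (3)²·∫cos(x)² dx = 9·π/2 = 9*π/2.
  u² cross terms: 2·(-1)·(3)·∫sin(3x)·cos(x) dx = -6·(0) = 0.
  So ∫_0^π u² dx = π/2 + 9*π/2 + 0 = 5*π.
  (u')² squared terms: (-3)²·∫cos(3x)² dx = 9·π/2 = 9*π/2;  (-3)²·∫sin(x)² dx = 9·π/2 = 9*π/2.
  (u')² cross terms: 2·(-3)·(-3)·∫cos(3x)·sin(x) dx = 18·(0) = 0.
  So ∫_0^π (u')² dx = 9*π/2 + 9*π/2 + 0 = 9*π.
||u||_{H^1}^2 = (5*π) + (9*π) = 14*π.


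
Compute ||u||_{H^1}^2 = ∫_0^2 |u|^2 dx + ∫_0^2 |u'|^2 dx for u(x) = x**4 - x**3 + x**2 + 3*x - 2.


||u||_{H^1}^2 = 100606/315

The H^1 norm (squared) on an interval (0, L) is
  ||u||_{H^1}^2 = ∫_0^L u(x)^2 dx + ∫_0^L u'(x)^2 dx.
Compute u'(x) = 4*x**3 - 3*x**2 + 2*x + 3.
Then u(x)^2 = x**8 - 2*x**7 + 3*x**6 + 4*x**5 - 9*x**4 + 10*x**3 + 5*x**2 - 12*x + 4 and u'(x)^2 = 16*x**6 - 24*x**5 + 25*x**4 + 12*x**3 - 14*x**2 + 12*x + 9.
Integrate each monomial from 0 to 2 using ∫_0^2 c·x^n dx = c·2^(n+1)/(n+1):
  ∫_0^2 u(x)^2 dx = ∫_0^2 (x^8 - 2*x^7 + 3*x^6 + 4*x^5 - 9*x^4 + 10*x^3 + 5*x^2 - 12*x + 4) dx. Term by term:
    ∫_0^2 x^8 dx = 512/9;  ∫_0^2 -2*x^7 dx = -64;  ∫_0^2 3*x^6 dx = 384/7;
    ∫_0^2 4*x^5 dx = 128/3;  ∫_0^2 -9*x^4 dx = -288/5;  ∫_0^2 10*x^3 dx = 40;
    ∫_0^2 5*x^2 dx = 40/3;  ∫_0^2 -12*x dx = -24;  ∫_0^2 4 dx = 8.
  Sum: 512/9 − 64 + 384/7 + 128/3 − 288/5 + 40 + 40/3 − 24 + 8 = 22096/315.
  ∫_0^2 u'(x)^2 dx = ∫_0^2 (16*x^6 - 24*x^5 + 25*x^4 + 12*x^3 - 14*x^2 + 12*x + 9) dx. Term by term:
    ∫_0^2 16*x^6 dx = 2048/7;  ∫_0^2 -24*x^5 dx = -256;  ∫_0^2 25*x^4 dx = 160;
    ∫_0^2 12*x^3 dx = 48;  ∫_0^2 -14*x^2 dx = -112/3;  ∫_0^2 12*x dx = 24;
    ∫_0^2 9 dx = 18.
  Sum: 2048/7 − 256 + 160 + 48 − 112/3 + 24 + 18 = 5234/21.
Adding: ||u||_{H^1}^2 = 22096/315 + 5234/21 = 100606/315.


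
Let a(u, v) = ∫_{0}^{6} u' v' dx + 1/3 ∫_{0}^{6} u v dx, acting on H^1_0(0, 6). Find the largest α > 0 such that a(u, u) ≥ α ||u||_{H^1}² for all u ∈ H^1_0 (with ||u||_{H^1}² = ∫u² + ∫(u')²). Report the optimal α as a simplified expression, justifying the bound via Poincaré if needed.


α = (π^2 + 12)/(π^2 + 36)

Coercivity of a(·,·) on H^1_0(0, 6) means a(u, u) ≥ α ||u||_{H^1}² for every u ∈ H^1_0.
The interval has length L = 6, and Poincaré/coercivity depend only on L. Here a(u, u) = ∫(u')² + (1/3)·∫u².
Here 0 < c = 1/3 < 1. The condition a(u,u) ≥ α||u||_{H^1}² reads (1−α)∫(u')² ≥ (α−c)∫u². Any admissible α is ≤ 1 (rapidly oscillating u have ∫u²/∫(u')² → 0), and α = 1 would force 0 ≥ (1−c)∫u², impossible since c < 1; so 1−α > 0. By the sharp Poincaré inequality on H^1_0 of an interval of length L, ∫(u')² ≥ (π/L)²∫u² with equality for the first sine mode sin(π(x−x₀)/L) (x₀ the left endpoint), so the inequality holds for all u iff (1−α)(π/L)² ≥ α − c, i.e. α ≤ ((π/L)² + c)/((π/L)² + 1) = (1 + c(L/π)²)/(1 + (L/π)²). With (π/L)² = π^2/36 and c = 1/3, the largest admissible constant is α = ((π/L)² + c)/((π/L)² + 1).
Simplifying, α = (π^2 + 12)/(π^2 + 36).


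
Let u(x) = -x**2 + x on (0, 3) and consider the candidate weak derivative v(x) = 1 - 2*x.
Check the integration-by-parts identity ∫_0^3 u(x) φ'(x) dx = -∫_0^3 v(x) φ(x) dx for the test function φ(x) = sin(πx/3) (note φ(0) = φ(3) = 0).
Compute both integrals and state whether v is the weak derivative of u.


LHS = 12/π, RHS = 12/π. Yes, v = u' weakly.

u(x) = -x**2 + x, classical derivative u'(x) = 1 - 2*x.
φ(x) = sin(πx/3), so φ'(x) = π*cos(π*x/3)/3.
Note φ(0) = φ(3) = 0, so the boundary term u·φ vanishes.
LHS = ∫_0^3 u(x) φ'(x) dx = ∫_0^3 (-π*x^2*cos(π*x/3)/3 + π*x*cos(π*x/3)/3) dx. Term by term:
  ∫_0^3 -π*x^2*cos(π*x/3)/3 dx = 18/π;  ∫_0^3 π*x*cos(π*x/3)/3 dx = -6/π.
Sum: 18/π − 6/π = 12/π.
So LHS = 12/π.
∫_0^3 v(x) φ(x) dx = ∫_0^3 (-2*x*sin(π*x/3) + sin(π*x/3)) dx. Term by term:
  ∫_0^3 -2*x*sin(π*x/3) dx = -18/π;  ∫_0^3 sin(π*x/3) dx = 6/π.
Sum: -18/π + 6/π = -12/π.
So RHS = -∫_0^3 v(x) φ(x) dx = 12/π.
LHS = RHS, so the identity holds for this test φ.
Moreover u is smooth here and v(x) = u'(x) = 1 - 2*x pointwise, so the identity holds for every test function. Hence v is the weak derivative of u.
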